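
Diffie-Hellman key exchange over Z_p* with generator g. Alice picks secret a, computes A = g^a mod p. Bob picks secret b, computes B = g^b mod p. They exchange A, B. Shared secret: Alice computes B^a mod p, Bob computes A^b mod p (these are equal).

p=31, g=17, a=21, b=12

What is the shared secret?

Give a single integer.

Answer: 2

Derivation:
A = 17^21 mod 31  (bits of 21 = 10101)
  bit 0 = 1: r = r^2 * 17 mod 31 = 1^2 * 17 = 1*17 = 17
  bit 1 = 0: r = r^2 mod 31 = 17^2 = 10
  bit 2 = 1: r = r^2 * 17 mod 31 = 10^2 * 17 = 7*17 = 26
  bit 3 = 0: r = r^2 mod 31 = 26^2 = 25
  bit 4 = 1: r = r^2 * 17 mod 31 = 25^2 * 17 = 5*17 = 23
  -> A = 23
B = 17^12 mod 31  (bits of 12 = 1100)
  bit 0 = 1: r = r^2 * 17 mod 31 = 1^2 * 17 = 1*17 = 17
  bit 1 = 1: r = r^2 * 17 mod 31 = 17^2 * 17 = 10*17 = 15
  bit 2 = 0: r = r^2 mod 31 = 15^2 = 8
  bit 3 = 0: r = r^2 mod 31 = 8^2 = 2
  -> B = 2
s = B^a = 2^21 mod 31  (bits of 21 = 10101)
  bit 0 = 1: r = r^2 * 2 mod 31 = 1^2 * 2 = 1*2 = 2
  bit 1 = 0: r = r^2 mod 31 = 2^2 = 4
  bit 2 = 1: r = r^2 * 2 mod 31 = 4^2 * 2 = 16*2 = 1
  bit 3 = 0: r = r^2 mod 31 = 1^2 = 1
  bit 4 = 1: r = r^2 * 2 mod 31 = 1^2 * 2 = 1*2 = 2
  -> s = B^a = 2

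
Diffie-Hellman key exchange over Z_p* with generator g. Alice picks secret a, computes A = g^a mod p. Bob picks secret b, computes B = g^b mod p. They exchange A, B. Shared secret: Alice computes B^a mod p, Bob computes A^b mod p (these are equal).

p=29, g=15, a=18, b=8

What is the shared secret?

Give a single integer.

A = 15^18 mod 29  (bits of 18 = 10010)
  bit 0 = 1: r = r^2 * 15 mod 29 = 1^2 * 15 = 1*15 = 15
  bit 1 = 0: r = r^2 mod 29 = 15^2 = 22
  bit 2 = 0: r = r^2 mod 29 = 22^2 = 20
  bit 3 = 1: r = r^2 * 15 mod 29 = 20^2 * 15 = 23*15 = 26
  bit 4 = 0: r = r^2 mod 29 = 26^2 = 9
  -> A = 9
B = 15^8 mod 29  (bits of 8 = 1000)
  bit 0 = 1: r = r^2 * 15 mod 29 = 1^2 * 15 = 1*15 = 15
  bit 1 = 0: r = r^2 mod 29 = 15^2 = 22
  bit 2 = 0: r = r^2 mod 29 = 22^2 = 20
  bit 3 = 0: r = r^2 mod 29 = 20^2 = 23
  -> B = 23
s = B^a = 23^18 mod 29  (bits of 18 = 10010)
  bit 0 = 1: r = r^2 * 23 mod 29 = 1^2 * 23 = 1*23 = 23
  bit 1 = 0: r = r^2 mod 29 = 23^2 = 7
  bit 2 = 0: r = r^2 mod 29 = 7^2 = 20
  bit 3 = 1: r = r^2 * 23 mod 29 = 20^2 * 23 = 23*23 = 7
  bit 4 = 0: r = r^2 mod 29 = 7^2 = 20
  -> s = B^a = 20

Answer: 20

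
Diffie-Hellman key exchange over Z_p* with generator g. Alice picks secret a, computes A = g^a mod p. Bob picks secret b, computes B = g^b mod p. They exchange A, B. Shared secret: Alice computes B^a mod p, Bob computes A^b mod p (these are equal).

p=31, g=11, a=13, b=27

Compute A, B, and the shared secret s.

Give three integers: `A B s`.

Answer: 21 15 27

Derivation:
A = 11^13 mod 31  (bits of 13 = 1101)
  bit 0 = 1: r = r^2 * 11 mod 31 = 1^2 * 11 = 1*11 = 11
  bit 1 = 1: r = r^2 * 11 mod 31 = 11^2 * 11 = 28*11 = 29
  bit 2 = 0: r = r^2 mod 31 = 29^2 = 4
  bit 3 = 1: r = r^2 * 11 mod 31 = 4^2 * 11 = 16*11 = 21
  -> A = 21
B = 11^27 mod 31  (bits of 27 = 11011)
  bit 0 = 1: r = r^2 * 11 mod 31 = 1^2 * 11 = 1*11 = 11
  bit 1 = 1: r = r^2 * 11 mod 31 = 11^2 * 11 = 28*11 = 29
  bit 2 = 0: r = r^2 mod 31 = 29^2 = 4
  bit 3 = 1: r = r^2 * 11 mod 31 = 4^2 * 11 = 16*11 = 21
  bit 4 = 1: r = r^2 * 11 mod 31 = 21^2 * 11 = 7*11 = 15
  -> B = 15
s = B^a = 15^13 mod 31  (bits of 13 = 1101)
  bit 0 = 1: r = r^2 * 15 mod 31 = 1^2 * 15 = 1*15 = 15
  bit 1 = 1: r = r^2 * 15 mod 31 = 15^2 * 15 = 8*15 = 27
  bit 2 = 0: r = r^2 mod 31 = 27^2 = 16
  bit 3 = 1: r = r^2 * 15 mod 31 = 16^2 * 15 = 8*15 = 27
  -> s = B^a = 27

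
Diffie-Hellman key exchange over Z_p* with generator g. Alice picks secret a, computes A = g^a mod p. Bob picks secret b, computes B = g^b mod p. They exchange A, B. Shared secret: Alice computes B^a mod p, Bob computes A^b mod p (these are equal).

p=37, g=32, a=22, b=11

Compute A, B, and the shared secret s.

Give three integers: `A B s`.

Answer: 4 35 21

Derivation:
A = 32^22 mod 37  (bits of 22 = 10110)
  bit 0 = 1: r = r^2 * 32 mod 37 = 1^2 * 32 = 1*32 = 32
  bit 1 = 0: r = r^2 mod 37 = 32^2 = 25
  bit 2 = 1: r = r^2 * 32 mod 37 = 25^2 * 32 = 33*32 = 20
  bit 3 = 1: r = r^2 * 32 mod 37 = 20^2 * 32 = 30*32 = 35
  bit 4 = 0: r = r^2 mod 37 = 35^2 = 4
  -> A = 4
B = 32^11 mod 37  (bits of 11 = 1011)
  bit 0 = 1: r = r^2 * 32 mod 37 = 1^2 * 32 = 1*32 = 32
  bit 1 = 0: r = r^2 mod 37 = 32^2 = 25
  bit 2 = 1: r = r^2 * 32 mod 37 = 25^2 * 32 = 33*32 = 20
  bit 3 = 1: r = r^2 * 32 mod 37 = 20^2 * 32 = 30*32 = 35
  -> B = 35
s = B^a = 35^22 mod 37  (bits of 22 = 10110)
  bit 0 = 1: r = r^2 * 35 mod 37 = 1^2 * 35 = 1*35 = 35
  bit 1 = 0: r = r^2 mod 37 = 35^2 = 4
  bit 2 = 1: r = r^2 * 35 mod 37 = 4^2 * 35 = 16*35 = 5
  bit 3 = 1: r = r^2 * 35 mod 37 = 5^2 * 35 = 25*35 = 24
  bit 4 = 0: r = r^2 mod 37 = 24^2 = 21
  -> s = B^a = 21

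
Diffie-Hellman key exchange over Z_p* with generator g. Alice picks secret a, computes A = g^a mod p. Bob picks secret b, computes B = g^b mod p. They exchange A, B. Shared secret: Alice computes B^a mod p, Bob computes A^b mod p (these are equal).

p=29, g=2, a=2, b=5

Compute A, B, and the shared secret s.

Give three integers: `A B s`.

Answer: 4 3 9

Derivation:
A = 2^2 mod 29  (bits of 2 = 10)
  bit 0 = 1: r = r^2 * 2 mod 29 = 1^2 * 2 = 1*2 = 2
  bit 1 = 0: r = r^2 mod 29 = 2^2 = 4
  -> A = 4
B = 2^5 mod 29  (bits of 5 = 101)
  bit 0 = 1: r = r^2 * 2 mod 29 = 1^2 * 2 = 1*2 = 2
  bit 1 = 0: r = r^2 mod 29 = 2^2 = 4
  bit 2 = 1: r = r^2 * 2 mod 29 = 4^2 * 2 = 16*2 = 3
  -> B = 3
s = B^a = 3^2 mod 29  (bits of 2 = 10)
  bit 0 = 1: r = r^2 * 3 mod 29 = 1^2 * 3 = 1*3 = 3
  bit 1 = 0: r = r^2 mod 29 = 3^2 = 9
  -> s = B^a = 9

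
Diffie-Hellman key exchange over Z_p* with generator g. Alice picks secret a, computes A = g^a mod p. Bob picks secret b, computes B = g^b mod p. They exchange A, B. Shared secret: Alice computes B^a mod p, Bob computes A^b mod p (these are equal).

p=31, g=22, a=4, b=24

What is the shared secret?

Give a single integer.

Answer: 8

Derivation:
A = 22^4 mod 31  (bits of 4 = 100)
  bit 0 = 1: r = r^2 * 22 mod 31 = 1^2 * 22 = 1*22 = 22
  bit 1 = 0: r = r^2 mod 31 = 22^2 = 19
  bit 2 = 0: r = r^2 mod 31 = 19^2 = 20
  -> A = 20
B = 22^24 mod 31  (bits of 24 = 11000)
  bit 0 = 1: r = r^2 * 22 mod 31 = 1^2 * 22 = 1*22 = 22
  bit 1 = 1: r = r^2 * 22 mod 31 = 22^2 * 22 = 19*22 = 15
  bit 2 = 0: r = r^2 mod 31 = 15^2 = 8
  bit 3 = 0: r = r^2 mod 31 = 8^2 = 2
  bit 4 = 0: r = r^2 mod 31 = 2^2 = 4
  -> B = 4
s = B^a = 4^4 mod 31  (bits of 4 = 100)
  bit 0 = 1: r = r^2 * 4 mod 31 = 1^2 * 4 = 1*4 = 4
  bit 1 = 0: r = r^2 mod 31 = 4^2 = 16
  bit 2 = 0: r = r^2 mod 31 = 16^2 = 8
  -> s = B^a = 8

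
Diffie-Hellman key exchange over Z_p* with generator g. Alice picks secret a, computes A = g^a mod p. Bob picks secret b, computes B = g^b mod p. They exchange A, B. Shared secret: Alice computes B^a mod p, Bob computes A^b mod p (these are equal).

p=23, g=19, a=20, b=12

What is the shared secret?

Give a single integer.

A = 19^20 mod 23  (bits of 20 = 10100)
  bit 0 = 1: r = r^2 * 19 mod 23 = 1^2 * 19 = 1*19 = 19
  bit 1 = 0: r = r^2 mod 23 = 19^2 = 16
  bit 2 = 1: r = r^2 * 19 mod 23 = 16^2 * 19 = 3*19 = 11
  bit 3 = 0: r = r^2 mod 23 = 11^2 = 6
  bit 4 = 0: r = r^2 mod 23 = 6^2 = 13
  -> A = 13
B = 19^12 mod 23  (bits of 12 = 1100)
  bit 0 = 1: r = r^2 * 19 mod 23 = 1^2 * 19 = 1*19 = 19
  bit 1 = 1: r = r^2 * 19 mod 23 = 19^2 * 19 = 16*19 = 5
  bit 2 = 0: r = r^2 mod 23 = 5^2 = 2
  bit 3 = 0: r = r^2 mod 23 = 2^2 = 4
  -> B = 4
s = B^a = 4^20 mod 23  (bits of 20 = 10100)
  bit 0 = 1: r = r^2 * 4 mod 23 = 1^2 * 4 = 1*4 = 4
  bit 1 = 0: r = r^2 mod 23 = 4^2 = 16
  bit 2 = 1: r = r^2 * 4 mod 23 = 16^2 * 4 = 3*4 = 12
  bit 3 = 0: r = r^2 mod 23 = 12^2 = 6
  bit 4 = 0: r = r^2 mod 23 = 6^2 = 13
  -> s = B^a = 13

Answer: 13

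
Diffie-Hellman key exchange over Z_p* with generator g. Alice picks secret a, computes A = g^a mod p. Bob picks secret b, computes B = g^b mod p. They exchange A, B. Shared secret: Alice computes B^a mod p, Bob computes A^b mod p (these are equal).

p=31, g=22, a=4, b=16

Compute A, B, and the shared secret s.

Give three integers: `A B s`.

Answer: 20 9 20

Derivation:
A = 22^4 mod 31  (bits of 4 = 100)
  bit 0 = 1: r = r^2 * 22 mod 31 = 1^2 * 22 = 1*22 = 22
  bit 1 = 0: r = r^2 mod 31 = 22^2 = 19
  bit 2 = 0: r = r^2 mod 31 = 19^2 = 20
  -> A = 20
B = 22^16 mod 31  (bits of 16 = 10000)
  bit 0 = 1: r = r^2 * 22 mod 31 = 1^2 * 22 = 1*22 = 22
  bit 1 = 0: r = r^2 mod 31 = 22^2 = 19
  bit 2 = 0: r = r^2 mod 31 = 19^2 = 20
  bit 3 = 0: r = r^2 mod 31 = 20^2 = 28
  bit 4 = 0: r = r^2 mod 31 = 28^2 = 9
  -> B = 9
s = B^a = 9^4 mod 31  (bits of 4 = 100)
  bit 0 = 1: r = r^2 * 9 mod 31 = 1^2 * 9 = 1*9 = 9
  bit 1 = 0: r = r^2 mod 31 = 9^2 = 19
  bit 2 = 0: r = r^2 mod 31 = 19^2 = 20
  -> s = B^a = 20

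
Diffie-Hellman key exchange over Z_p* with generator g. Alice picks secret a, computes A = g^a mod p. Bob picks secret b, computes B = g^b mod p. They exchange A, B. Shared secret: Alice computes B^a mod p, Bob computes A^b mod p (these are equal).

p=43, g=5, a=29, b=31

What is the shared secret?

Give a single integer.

A = 5^29 mod 43  (bits of 29 = 11101)
  bit 0 = 1: r = r^2 * 5 mod 43 = 1^2 * 5 = 1*5 = 5
  bit 1 = 1: r = r^2 * 5 mod 43 = 5^2 * 5 = 25*5 = 39
  bit 2 = 1: r = r^2 * 5 mod 43 = 39^2 * 5 = 16*5 = 37
  bit 3 = 0: r = r^2 mod 43 = 37^2 = 36
  bit 4 = 1: r = r^2 * 5 mod 43 = 36^2 * 5 = 6*5 = 30
  -> A = 30
B = 5^31 mod 43  (bits of 31 = 11111)
  bit 0 = 1: r = r^2 * 5 mod 43 = 1^2 * 5 = 1*5 = 5
  bit 1 = 1: r = r^2 * 5 mod 43 = 5^2 * 5 = 25*5 = 39
  bit 2 = 1: r = r^2 * 5 mod 43 = 39^2 * 5 = 16*5 = 37
  bit 3 = 1: r = r^2 * 5 mod 43 = 37^2 * 5 = 36*5 = 8
  bit 4 = 1: r = r^2 * 5 mod 43 = 8^2 * 5 = 21*5 = 19
  -> B = 19
s = B^a = 19^29 mod 43  (bits of 29 = 11101)
  bit 0 = 1: r = r^2 * 19 mod 43 = 1^2 * 19 = 1*19 = 19
  bit 1 = 1: r = r^2 * 19 mod 43 = 19^2 * 19 = 17*19 = 22
  bit 2 = 1: r = r^2 * 19 mod 43 = 22^2 * 19 = 11*19 = 37
  bit 3 = 0: r = r^2 mod 43 = 37^2 = 36
  bit 4 = 1: r = r^2 * 19 mod 43 = 36^2 * 19 = 6*19 = 28
  -> s = B^a = 28

Answer: 28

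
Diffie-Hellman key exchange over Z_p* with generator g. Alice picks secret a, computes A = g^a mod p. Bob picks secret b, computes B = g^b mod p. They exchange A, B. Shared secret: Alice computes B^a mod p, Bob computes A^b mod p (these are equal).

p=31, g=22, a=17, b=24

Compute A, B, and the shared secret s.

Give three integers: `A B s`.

A = 22^17 mod 31  (bits of 17 = 10001)
  bit 0 = 1: r = r^2 * 22 mod 31 = 1^2 * 22 = 1*22 = 22
  bit 1 = 0: r = r^2 mod 31 = 22^2 = 19
  bit 2 = 0: r = r^2 mod 31 = 19^2 = 20
  bit 3 = 0: r = r^2 mod 31 = 20^2 = 28
  bit 4 = 1: r = r^2 * 22 mod 31 = 28^2 * 22 = 9*22 = 12
  -> A = 12
B = 22^24 mod 31  (bits of 24 = 11000)
  bit 0 = 1: r = r^2 * 22 mod 31 = 1^2 * 22 = 1*22 = 22
  bit 1 = 1: r = r^2 * 22 mod 31 = 22^2 * 22 = 19*22 = 15
  bit 2 = 0: r = r^2 mod 31 = 15^2 = 8
  bit 3 = 0: r = r^2 mod 31 = 8^2 = 2
  bit 4 = 0: r = r^2 mod 31 = 2^2 = 4
  -> B = 4
s = B^a = 4^17 mod 31  (bits of 17 = 10001)
  bit 0 = 1: r = r^2 * 4 mod 31 = 1^2 * 4 = 1*4 = 4
  bit 1 = 0: r = r^2 mod 31 = 4^2 = 16
  bit 2 = 0: r = r^2 mod 31 = 16^2 = 8
  bit 3 = 0: r = r^2 mod 31 = 8^2 = 2
  bit 4 = 1: r = r^2 * 4 mod 31 = 2^2 * 4 = 4*4 = 16
  -> s = B^a = 16

Answer: 12 4 16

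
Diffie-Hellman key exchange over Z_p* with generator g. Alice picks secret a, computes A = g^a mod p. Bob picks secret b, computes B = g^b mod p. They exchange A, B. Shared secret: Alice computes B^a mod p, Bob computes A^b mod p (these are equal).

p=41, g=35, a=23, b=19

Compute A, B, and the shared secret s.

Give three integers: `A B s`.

Answer: 11 7 26

Derivation:
A = 35^23 mod 41  (bits of 23 = 10111)
  bit 0 = 1: r = r^2 * 35 mod 41 = 1^2 * 35 = 1*35 = 35
  bit 1 = 0: r = r^2 mod 41 = 35^2 = 36
  bit 2 = 1: r = r^2 * 35 mod 41 = 36^2 * 35 = 25*35 = 14
  bit 3 = 1: r = r^2 * 35 mod 41 = 14^2 * 35 = 32*35 = 13
  bit 4 = 1: r = r^2 * 35 mod 41 = 13^2 * 35 = 5*35 = 11
  -> A = 11
B = 35^19 mod 41  (bits of 19 = 10011)
  bit 0 = 1: r = r^2 * 35 mod 41 = 1^2 * 35 = 1*35 = 35
  bit 1 = 0: r = r^2 mod 41 = 35^2 = 36
  bit 2 = 0: r = r^2 mod 41 = 36^2 = 25
  bit 3 = 1: r = r^2 * 35 mod 41 = 25^2 * 35 = 10*35 = 22
  bit 4 = 1: r = r^2 * 35 mod 41 = 22^2 * 35 = 33*35 = 7
  -> B = 7
s = B^a = 7^23 mod 41  (bits of 23 = 10111)
  bit 0 = 1: r = r^2 * 7 mod 41 = 1^2 * 7 = 1*7 = 7
  bit 1 = 0: r = r^2 mod 41 = 7^2 = 8
  bit 2 = 1: r = r^2 * 7 mod 41 = 8^2 * 7 = 23*7 = 38
  bit 3 = 1: r = r^2 * 7 mod 41 = 38^2 * 7 = 9*7 = 22
  bit 4 = 1: r = r^2 * 7 mod 41 = 22^2 * 7 = 33*7 = 26
  -> s = B^a = 26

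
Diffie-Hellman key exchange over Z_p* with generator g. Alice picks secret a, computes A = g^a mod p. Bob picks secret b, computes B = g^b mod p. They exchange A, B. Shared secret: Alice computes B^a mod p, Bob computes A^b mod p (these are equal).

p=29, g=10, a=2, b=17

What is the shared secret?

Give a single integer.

A = 10^2 mod 29  (bits of 2 = 10)
  bit 0 = 1: r = r^2 * 10 mod 29 = 1^2 * 10 = 1*10 = 10
  bit 1 = 0: r = r^2 mod 29 = 10^2 = 13
  -> A = 13
B = 10^17 mod 29  (bits of 17 = 10001)
  bit 0 = 1: r = r^2 * 10 mod 29 = 1^2 * 10 = 1*10 = 10
  bit 1 = 0: r = r^2 mod 29 = 10^2 = 13
  bit 2 = 0: r = r^2 mod 29 = 13^2 = 24
  bit 3 = 0: r = r^2 mod 29 = 24^2 = 25
  bit 4 = 1: r = r^2 * 10 mod 29 = 25^2 * 10 = 16*10 = 15
  -> B = 15
s = B^a = 15^2 mod 29  (bits of 2 = 10)
  bit 0 = 1: r = r^2 * 15 mod 29 = 1^2 * 15 = 1*15 = 15
  bit 1 = 0: r = r^2 mod 29 = 15^2 = 22
  -> s = B^a = 22

Answer: 22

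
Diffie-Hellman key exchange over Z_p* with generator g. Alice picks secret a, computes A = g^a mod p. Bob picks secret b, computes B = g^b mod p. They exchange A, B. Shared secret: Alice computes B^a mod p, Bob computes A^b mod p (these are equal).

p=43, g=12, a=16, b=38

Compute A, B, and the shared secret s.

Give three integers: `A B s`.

A = 12^16 mod 43  (bits of 16 = 10000)
  bit 0 = 1: r = r^2 * 12 mod 43 = 1^2 * 12 = 1*12 = 12
  bit 1 = 0: r = r^2 mod 43 = 12^2 = 15
  bit 2 = 0: r = r^2 mod 43 = 15^2 = 10
  bit 3 = 0: r = r^2 mod 43 = 10^2 = 14
  bit 4 = 0: r = r^2 mod 43 = 14^2 = 24
  -> A = 24
B = 12^38 mod 43  (bits of 38 = 100110)
  bit 0 = 1: r = r^2 * 12 mod 43 = 1^2 * 12 = 1*12 = 12
  bit 1 = 0: r = r^2 mod 43 = 12^2 = 15
  bit 2 = 0: r = r^2 mod 43 = 15^2 = 10
  bit 3 = 1: r = r^2 * 12 mod 43 = 10^2 * 12 = 14*12 = 39
  bit 4 = 1: r = r^2 * 12 mod 43 = 39^2 * 12 = 16*12 = 20
  bit 5 = 0: r = r^2 mod 43 = 20^2 = 13
  -> B = 13
s = B^a = 13^16 mod 43  (bits of 16 = 10000)
  bit 0 = 1: r = r^2 * 13 mod 43 = 1^2 * 13 = 1*13 = 13
  bit 1 = 0: r = r^2 mod 43 = 13^2 = 40
  bit 2 = 0: r = r^2 mod 43 = 40^2 = 9
  bit 3 = 0: r = r^2 mod 43 = 9^2 = 38
  bit 4 = 0: r = r^2 mod 43 = 38^2 = 25
  -> s = B^a = 25

Answer: 24 13 25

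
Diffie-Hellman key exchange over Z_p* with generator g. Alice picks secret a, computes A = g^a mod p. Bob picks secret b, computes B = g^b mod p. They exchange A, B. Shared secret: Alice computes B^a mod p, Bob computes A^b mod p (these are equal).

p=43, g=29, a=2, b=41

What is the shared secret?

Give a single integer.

Answer: 9

Derivation:
A = 29^2 mod 43  (bits of 2 = 10)
  bit 0 = 1: r = r^2 * 29 mod 43 = 1^2 * 29 = 1*29 = 29
  bit 1 = 0: r = r^2 mod 43 = 29^2 = 24
  -> A = 24
B = 29^41 mod 43  (bits of 41 = 101001)
  bit 0 = 1: r = r^2 * 29 mod 43 = 1^2 * 29 = 1*29 = 29
  bit 1 = 0: r = r^2 mod 43 = 29^2 = 24
  bit 2 = 1: r = r^2 * 29 mod 43 = 24^2 * 29 = 17*29 = 20
  bit 3 = 0: r = r^2 mod 43 = 20^2 = 13
  bit 4 = 0: r = r^2 mod 43 = 13^2 = 40
  bit 5 = 1: r = r^2 * 29 mod 43 = 40^2 * 29 = 9*29 = 3
  -> B = 3
s = B^a = 3^2 mod 43  (bits of 2 = 10)
  bit 0 = 1: r = r^2 * 3 mod 43 = 1^2 * 3 = 1*3 = 3
  bit 1 = 0: r = r^2 mod 43 = 3^2 = 9
  -> s = B^a = 9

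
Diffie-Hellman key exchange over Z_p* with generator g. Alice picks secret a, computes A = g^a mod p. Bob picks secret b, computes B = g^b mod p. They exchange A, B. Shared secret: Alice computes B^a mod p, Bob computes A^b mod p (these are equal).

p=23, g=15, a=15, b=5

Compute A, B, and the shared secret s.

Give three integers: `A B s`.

A = 15^15 mod 23  (bits of 15 = 1111)
  bit 0 = 1: r = r^2 * 15 mod 23 = 1^2 * 15 = 1*15 = 15
  bit 1 = 1: r = r^2 * 15 mod 23 = 15^2 * 15 = 18*15 = 17
  bit 2 = 1: r = r^2 * 15 mod 23 = 17^2 * 15 = 13*15 = 11
  bit 3 = 1: r = r^2 * 15 mod 23 = 11^2 * 15 = 6*15 = 21
  -> A = 21
B = 15^5 mod 23  (bits of 5 = 101)
  bit 0 = 1: r = r^2 * 15 mod 23 = 1^2 * 15 = 1*15 = 15
  bit 1 = 0: r = r^2 mod 23 = 15^2 = 18
  bit 2 = 1: r = r^2 * 15 mod 23 = 18^2 * 15 = 2*15 = 7
  -> B = 7
s = B^a = 7^15 mod 23  (bits of 15 = 1111)
  bit 0 = 1: r = r^2 * 7 mod 23 = 1^2 * 7 = 1*7 = 7
  bit 1 = 1: r = r^2 * 7 mod 23 = 7^2 * 7 = 3*7 = 21
  bit 2 = 1: r = r^2 * 7 mod 23 = 21^2 * 7 = 4*7 = 5
  bit 3 = 1: r = r^2 * 7 mod 23 = 5^2 * 7 = 2*7 = 14
  -> s = B^a = 14

Answer: 21 7 14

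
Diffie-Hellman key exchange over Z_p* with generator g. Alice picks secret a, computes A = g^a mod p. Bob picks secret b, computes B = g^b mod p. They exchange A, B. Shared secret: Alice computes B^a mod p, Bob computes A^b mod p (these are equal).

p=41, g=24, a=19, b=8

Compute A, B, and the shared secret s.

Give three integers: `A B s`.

A = 24^19 mod 41  (bits of 19 = 10011)
  bit 0 = 1: r = r^2 * 24 mod 41 = 1^2 * 24 = 1*24 = 24
  bit 1 = 0: r = r^2 mod 41 = 24^2 = 2
  bit 2 = 0: r = r^2 mod 41 = 2^2 = 4
  bit 3 = 1: r = r^2 * 24 mod 41 = 4^2 * 24 = 16*24 = 15
  bit 4 = 1: r = r^2 * 24 mod 41 = 15^2 * 24 = 20*24 = 29
  -> A = 29
B = 24^8 mod 41  (bits of 8 = 1000)
  bit 0 = 1: r = r^2 * 24 mod 41 = 1^2 * 24 = 1*24 = 24
  bit 1 = 0: r = r^2 mod 41 = 24^2 = 2
  bit 2 = 0: r = r^2 mod 41 = 2^2 = 4
  bit 3 = 0: r = r^2 mod 41 = 4^2 = 16
  -> B = 16
s = B^a = 16^19 mod 41  (bits of 19 = 10011)
  bit 0 = 1: r = r^2 * 16 mod 41 = 1^2 * 16 = 1*16 = 16
  bit 1 = 0: r = r^2 mod 41 = 16^2 = 10
  bit 2 = 0: r = r^2 mod 41 = 10^2 = 18
  bit 3 = 1: r = r^2 * 16 mod 41 = 18^2 * 16 = 37*16 = 18
  bit 4 = 1: r = r^2 * 16 mod 41 = 18^2 * 16 = 37*16 = 18
  -> s = B^a = 18

Answer: 29 16 18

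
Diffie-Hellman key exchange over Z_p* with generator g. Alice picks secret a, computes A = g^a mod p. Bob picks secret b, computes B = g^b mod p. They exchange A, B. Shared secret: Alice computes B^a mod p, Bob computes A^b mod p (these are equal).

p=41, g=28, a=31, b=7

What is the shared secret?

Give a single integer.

A = 28^31 mod 41  (bits of 31 = 11111)
  bit 0 = 1: r = r^2 * 28 mod 41 = 1^2 * 28 = 1*28 = 28
  bit 1 = 1: r = r^2 * 28 mod 41 = 28^2 * 28 = 5*28 = 17
  bit 2 = 1: r = r^2 * 28 mod 41 = 17^2 * 28 = 2*28 = 15
  bit 3 = 1: r = r^2 * 28 mod 41 = 15^2 * 28 = 20*28 = 27
  bit 4 = 1: r = r^2 * 28 mod 41 = 27^2 * 28 = 32*28 = 35
  -> A = 35
B = 28^7 mod 41  (bits of 7 = 111)
  bit 0 = 1: r = r^2 * 28 mod 41 = 1^2 * 28 = 1*28 = 28
  bit 1 = 1: r = r^2 * 28 mod 41 = 28^2 * 28 = 5*28 = 17
  bit 2 = 1: r = r^2 * 28 mod 41 = 17^2 * 28 = 2*28 = 15
  -> B = 15
s = B^a = 15^31 mod 41  (bits of 31 = 11111)
  bit 0 = 1: r = r^2 * 15 mod 41 = 1^2 * 15 = 1*15 = 15
  bit 1 = 1: r = r^2 * 15 mod 41 = 15^2 * 15 = 20*15 = 13
  bit 2 = 1: r = r^2 * 15 mod 41 = 13^2 * 15 = 5*15 = 34
  bit 3 = 1: r = r^2 * 15 mod 41 = 34^2 * 15 = 8*15 = 38
  bit 4 = 1: r = r^2 * 15 mod 41 = 38^2 * 15 = 9*15 = 12
  -> s = B^a = 12

Answer: 12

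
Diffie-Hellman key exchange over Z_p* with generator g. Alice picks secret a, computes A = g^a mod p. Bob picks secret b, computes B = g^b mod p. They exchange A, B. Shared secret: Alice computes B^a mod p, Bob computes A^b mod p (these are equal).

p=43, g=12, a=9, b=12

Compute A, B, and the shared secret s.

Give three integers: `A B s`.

Answer: 39 11 35

Derivation:
A = 12^9 mod 43  (bits of 9 = 1001)
  bit 0 = 1: r = r^2 * 12 mod 43 = 1^2 * 12 = 1*12 = 12
  bit 1 = 0: r = r^2 mod 43 = 12^2 = 15
  bit 2 = 0: r = r^2 mod 43 = 15^2 = 10
  bit 3 = 1: r = r^2 * 12 mod 43 = 10^2 * 12 = 14*12 = 39
  -> A = 39
B = 12^12 mod 43  (bits of 12 = 1100)
  bit 0 = 1: r = r^2 * 12 mod 43 = 1^2 * 12 = 1*12 = 12
  bit 1 = 1: r = r^2 * 12 mod 43 = 12^2 * 12 = 15*12 = 8
  bit 2 = 0: r = r^2 mod 43 = 8^2 = 21
  bit 3 = 0: r = r^2 mod 43 = 21^2 = 11
  -> B = 11
s = B^a = 11^9 mod 43  (bits of 9 = 1001)
  bit 0 = 1: r = r^2 * 11 mod 43 = 1^2 * 11 = 1*11 = 11
  bit 1 = 0: r = r^2 mod 43 = 11^2 = 35
  bit 2 = 0: r = r^2 mod 43 = 35^2 = 21
  bit 3 = 1: r = r^2 * 11 mod 43 = 21^2 * 11 = 11*11 = 35
  -> s = B^a = 35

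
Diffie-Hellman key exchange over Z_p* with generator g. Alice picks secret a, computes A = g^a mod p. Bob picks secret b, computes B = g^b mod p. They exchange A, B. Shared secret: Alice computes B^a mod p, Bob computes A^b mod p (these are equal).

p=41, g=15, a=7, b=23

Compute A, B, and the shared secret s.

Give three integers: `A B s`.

Answer: 34 28 15

Derivation:
A = 15^7 mod 41  (bits of 7 = 111)
  bit 0 = 1: r = r^2 * 15 mod 41 = 1^2 * 15 = 1*15 = 15
  bit 1 = 1: r = r^2 * 15 mod 41 = 15^2 * 15 = 20*15 = 13
  bit 2 = 1: r = r^2 * 15 mod 41 = 13^2 * 15 = 5*15 = 34
  -> A = 34
B = 15^23 mod 41  (bits of 23 = 10111)
  bit 0 = 1: r = r^2 * 15 mod 41 = 1^2 * 15 = 1*15 = 15
  bit 1 = 0: r = r^2 mod 41 = 15^2 = 20
  bit 2 = 1: r = r^2 * 15 mod 41 = 20^2 * 15 = 31*15 = 14
  bit 3 = 1: r = r^2 * 15 mod 41 = 14^2 * 15 = 32*15 = 29
  bit 4 = 1: r = r^2 * 15 mod 41 = 29^2 * 15 = 21*15 = 28
  -> B = 28
s = B^a = 28^7 mod 41  (bits of 7 = 111)
  bit 0 = 1: r = r^2 * 28 mod 41 = 1^2 * 28 = 1*28 = 28
  bit 1 = 1: r = r^2 * 28 mod 41 = 28^2 * 28 = 5*28 = 17
  bit 2 = 1: r = r^2 * 28 mod 41 = 17^2 * 28 = 2*28 = 15
  -> s = B^a = 15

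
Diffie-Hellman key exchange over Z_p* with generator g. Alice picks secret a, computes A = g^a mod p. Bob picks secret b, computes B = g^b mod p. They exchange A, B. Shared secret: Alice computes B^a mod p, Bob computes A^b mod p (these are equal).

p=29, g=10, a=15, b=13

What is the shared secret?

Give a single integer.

A = 10^15 mod 29  (bits of 15 = 1111)
  bit 0 = 1: r = r^2 * 10 mod 29 = 1^2 * 10 = 1*10 = 10
  bit 1 = 1: r = r^2 * 10 mod 29 = 10^2 * 10 = 13*10 = 14
  bit 2 = 1: r = r^2 * 10 mod 29 = 14^2 * 10 = 22*10 = 17
  bit 3 = 1: r = r^2 * 10 mod 29 = 17^2 * 10 = 28*10 = 19
  -> A = 19
B = 10^13 mod 29  (bits of 13 = 1101)
  bit 0 = 1: r = r^2 * 10 mod 29 = 1^2 * 10 = 1*10 = 10
  bit 1 = 1: r = r^2 * 10 mod 29 = 10^2 * 10 = 13*10 = 14
  bit 2 = 0: r = r^2 mod 29 = 14^2 = 22
  bit 3 = 1: r = r^2 * 10 mod 29 = 22^2 * 10 = 20*10 = 26
  -> B = 26
s = B^a = 26^15 mod 29  (bits of 15 = 1111)
  bit 0 = 1: r = r^2 * 26 mod 29 = 1^2 * 26 = 1*26 = 26
  bit 1 = 1: r = r^2 * 26 mod 29 = 26^2 * 26 = 9*26 = 2
  bit 2 = 1: r = r^2 * 26 mod 29 = 2^2 * 26 = 4*26 = 17
  bit 3 = 1: r = r^2 * 26 mod 29 = 17^2 * 26 = 28*26 = 3
  -> s = B^a = 3

Answer: 3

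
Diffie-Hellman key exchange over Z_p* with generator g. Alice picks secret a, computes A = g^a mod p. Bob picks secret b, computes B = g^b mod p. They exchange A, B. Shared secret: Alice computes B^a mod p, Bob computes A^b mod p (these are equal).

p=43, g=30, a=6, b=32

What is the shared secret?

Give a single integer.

Answer: 4

Derivation:
A = 30^6 mod 43  (bits of 6 = 110)
  bit 0 = 1: r = r^2 * 30 mod 43 = 1^2 * 30 = 1*30 = 30
  bit 1 = 1: r = r^2 * 30 mod 43 = 30^2 * 30 = 40*30 = 39
  bit 2 = 0: r = r^2 mod 43 = 39^2 = 16
  -> A = 16
B = 30^32 mod 43  (bits of 32 = 100000)
  bit 0 = 1: r = r^2 * 30 mod 43 = 1^2 * 30 = 1*30 = 30
  bit 1 = 0: r = r^2 mod 43 = 30^2 = 40
  bit 2 = 0: r = r^2 mod 43 = 40^2 = 9
  bit 3 = 0: r = r^2 mod 43 = 9^2 = 38
  bit 4 = 0: r = r^2 mod 43 = 38^2 = 25
  bit 5 = 0: r = r^2 mod 43 = 25^2 = 23
  -> B = 23
s = B^a = 23^6 mod 43  (bits of 6 = 110)
  bit 0 = 1: r = r^2 * 23 mod 43 = 1^2 * 23 = 1*23 = 23
  bit 1 = 1: r = r^2 * 23 mod 43 = 23^2 * 23 = 13*23 = 41
  bit 2 = 0: r = r^2 mod 43 = 41^2 = 4
  -> s = B^a = 4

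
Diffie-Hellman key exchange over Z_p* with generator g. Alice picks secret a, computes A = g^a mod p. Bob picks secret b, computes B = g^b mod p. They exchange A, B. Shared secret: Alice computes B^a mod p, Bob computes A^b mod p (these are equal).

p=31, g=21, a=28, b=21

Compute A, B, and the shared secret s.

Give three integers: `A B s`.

Answer: 9 29 8

Derivation:
A = 21^28 mod 31  (bits of 28 = 11100)
  bit 0 = 1: r = r^2 * 21 mod 31 = 1^2 * 21 = 1*21 = 21
  bit 1 = 1: r = r^2 * 21 mod 31 = 21^2 * 21 = 7*21 = 23
  bit 2 = 1: r = r^2 * 21 mod 31 = 23^2 * 21 = 2*21 = 11
  bit 3 = 0: r = r^2 mod 31 = 11^2 = 28
  bit 4 = 0: r = r^2 mod 31 = 28^2 = 9
  -> A = 9
B = 21^21 mod 31  (bits of 21 = 10101)
  bit 0 = 1: r = r^2 * 21 mod 31 = 1^2 * 21 = 1*21 = 21
  bit 1 = 0: r = r^2 mod 31 = 21^2 = 7
  bit 2 = 1: r = r^2 * 21 mod 31 = 7^2 * 21 = 18*21 = 6
  bit 3 = 0: r = r^2 mod 31 = 6^2 = 5
  bit 4 = 1: r = r^2 * 21 mod 31 = 5^2 * 21 = 25*21 = 29
  -> B = 29
s = B^a = 29^28 mod 31  (bits of 28 = 11100)
  bit 0 = 1: r = r^2 * 29 mod 31 = 1^2 * 29 = 1*29 = 29
  bit 1 = 1: r = r^2 * 29 mod 31 = 29^2 * 29 = 4*29 = 23
  bit 2 = 1: r = r^2 * 29 mod 31 = 23^2 * 29 = 2*29 = 27
  bit 3 = 0: r = r^2 mod 31 = 27^2 = 16
  bit 4 = 0: r = r^2 mod 31 = 16^2 = 8
  -> s = B^a = 8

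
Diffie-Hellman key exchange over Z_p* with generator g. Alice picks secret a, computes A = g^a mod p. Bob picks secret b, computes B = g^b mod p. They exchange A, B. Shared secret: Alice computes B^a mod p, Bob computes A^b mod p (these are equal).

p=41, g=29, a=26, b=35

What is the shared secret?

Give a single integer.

A = 29^26 mod 41  (bits of 26 = 11010)
  bit 0 = 1: r = r^2 * 29 mod 41 = 1^2 * 29 = 1*29 = 29
  bit 1 = 1: r = r^2 * 29 mod 41 = 29^2 * 29 = 21*29 = 35
  bit 2 = 0: r = r^2 mod 41 = 35^2 = 36
  bit 3 = 1: r = r^2 * 29 mod 41 = 36^2 * 29 = 25*29 = 28
  bit 4 = 0: r = r^2 mod 41 = 28^2 = 5
  -> A = 5
B = 29^35 mod 41  (bits of 35 = 100011)
  bit 0 = 1: r = r^2 * 29 mod 41 = 1^2 * 29 = 1*29 = 29
  bit 1 = 0: r = r^2 mod 41 = 29^2 = 21
  bit 2 = 0: r = r^2 mod 41 = 21^2 = 31
  bit 3 = 0: r = r^2 mod 41 = 31^2 = 18
  bit 4 = 1: r = r^2 * 29 mod 41 = 18^2 * 29 = 37*29 = 7
  bit 5 = 1: r = r^2 * 29 mod 41 = 7^2 * 29 = 8*29 = 27
  -> B = 27
s = B^a = 27^26 mod 41  (bits of 26 = 11010)
  bit 0 = 1: r = r^2 * 27 mod 41 = 1^2 * 27 = 1*27 = 27
  bit 1 = 1: r = r^2 * 27 mod 41 = 27^2 * 27 = 32*27 = 3
  bit 2 = 0: r = r^2 mod 41 = 3^2 = 9
  bit 3 = 1: r = r^2 * 27 mod 41 = 9^2 * 27 = 40*27 = 14
  bit 4 = 0: r = r^2 mod 41 = 14^2 = 32
  -> s = B^a = 32

Answer: 32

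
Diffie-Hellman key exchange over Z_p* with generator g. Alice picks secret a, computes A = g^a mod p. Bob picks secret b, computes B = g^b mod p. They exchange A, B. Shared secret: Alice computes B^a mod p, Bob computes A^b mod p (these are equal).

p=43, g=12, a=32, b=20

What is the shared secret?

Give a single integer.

A = 12^32 mod 43  (bits of 32 = 100000)
  bit 0 = 1: r = r^2 * 12 mod 43 = 1^2 * 12 = 1*12 = 12
  bit 1 = 0: r = r^2 mod 43 = 12^2 = 15
  bit 2 = 0: r = r^2 mod 43 = 15^2 = 10
  bit 3 = 0: r = r^2 mod 43 = 10^2 = 14
  bit 4 = 0: r = r^2 mod 43 = 14^2 = 24
  bit 5 = 0: r = r^2 mod 43 = 24^2 = 17
  -> A = 17
B = 12^20 mod 43  (bits of 20 = 10100)
  bit 0 = 1: r = r^2 * 12 mod 43 = 1^2 * 12 = 1*12 = 12
  bit 1 = 0: r = r^2 mod 43 = 12^2 = 15
  bit 2 = 1: r = r^2 * 12 mod 43 = 15^2 * 12 = 10*12 = 34
  bit 3 = 0: r = r^2 mod 43 = 34^2 = 38
  bit 4 = 0: r = r^2 mod 43 = 38^2 = 25
  -> B = 25
s = B^a = 25^32 mod 43  (bits of 32 = 100000)
  bit 0 = 1: r = r^2 * 25 mod 43 = 1^2 * 25 = 1*25 = 25
  bit 1 = 0: r = r^2 mod 43 = 25^2 = 23
  bit 2 = 0: r = r^2 mod 43 = 23^2 = 13
  bit 3 = 0: r = r^2 mod 43 = 13^2 = 40
  bit 4 = 0: r = r^2 mod 43 = 40^2 = 9
  bit 5 = 0: r = r^2 mod 43 = 9^2 = 38
  -> s = B^a = 38

Answer: 38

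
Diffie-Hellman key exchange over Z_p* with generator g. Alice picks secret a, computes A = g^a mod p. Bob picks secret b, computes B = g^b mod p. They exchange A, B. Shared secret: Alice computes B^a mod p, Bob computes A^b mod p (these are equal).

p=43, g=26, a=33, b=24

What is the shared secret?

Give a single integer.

Answer: 16

Derivation:
A = 26^33 mod 43  (bits of 33 = 100001)
  bit 0 = 1: r = r^2 * 26 mod 43 = 1^2 * 26 = 1*26 = 26
  bit 1 = 0: r = r^2 mod 43 = 26^2 = 31
  bit 2 = 0: r = r^2 mod 43 = 31^2 = 15
  bit 3 = 0: r = r^2 mod 43 = 15^2 = 10
  bit 4 = 0: r = r^2 mod 43 = 10^2 = 14
  bit 5 = 1: r = r^2 * 26 mod 43 = 14^2 * 26 = 24*26 = 22
  -> A = 22
B = 26^24 mod 43  (bits of 24 = 11000)
  bit 0 = 1: r = r^2 * 26 mod 43 = 1^2 * 26 = 1*26 = 26
  bit 1 = 1: r = r^2 * 26 mod 43 = 26^2 * 26 = 31*26 = 32
  bit 2 = 0: r = r^2 mod 43 = 32^2 = 35
  bit 3 = 0: r = r^2 mod 43 = 35^2 = 21
  bit 4 = 0: r = r^2 mod 43 = 21^2 = 11
  -> B = 11
s = B^a = 11^33 mod 43  (bits of 33 = 100001)
  bit 0 = 1: r = r^2 * 11 mod 43 = 1^2 * 11 = 1*11 = 11
  bit 1 = 0: r = r^2 mod 43 = 11^2 = 35
  bit 2 = 0: r = r^2 mod 43 = 35^2 = 21
  bit 3 = 0: r = r^2 mod 43 = 21^2 = 11
  bit 4 = 0: r = r^2 mod 43 = 11^2 = 35
  bit 5 = 1: r = r^2 * 11 mod 43 = 35^2 * 11 = 21*11 = 16
  -> s = B^a = 16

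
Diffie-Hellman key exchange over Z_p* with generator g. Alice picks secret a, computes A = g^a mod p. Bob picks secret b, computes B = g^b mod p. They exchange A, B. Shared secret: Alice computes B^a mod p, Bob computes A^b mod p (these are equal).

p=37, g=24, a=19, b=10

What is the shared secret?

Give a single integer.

A = 24^19 mod 37  (bits of 19 = 10011)
  bit 0 = 1: r = r^2 * 24 mod 37 = 1^2 * 24 = 1*24 = 24
  bit 1 = 0: r = r^2 mod 37 = 24^2 = 21
  bit 2 = 0: r = r^2 mod 37 = 21^2 = 34
  bit 3 = 1: r = r^2 * 24 mod 37 = 34^2 * 24 = 9*24 = 31
  bit 4 = 1: r = r^2 * 24 mod 37 = 31^2 * 24 = 36*24 = 13
  -> A = 13
B = 24^10 mod 37  (bits of 10 = 1010)
  bit 0 = 1: r = r^2 * 24 mod 37 = 1^2 * 24 = 1*24 = 24
  bit 1 = 0: r = r^2 mod 37 = 24^2 = 21
  bit 2 = 1: r = r^2 * 24 mod 37 = 21^2 * 24 = 34*24 = 2
  bit 3 = 0: r = r^2 mod 37 = 2^2 = 4
  -> B = 4
s = B^a = 4^19 mod 37  (bits of 19 = 10011)
  bit 0 = 1: r = r^2 * 4 mod 37 = 1^2 * 4 = 1*4 = 4
  bit 1 = 0: r = r^2 mod 37 = 4^2 = 16
  bit 2 = 0: r = r^2 mod 37 = 16^2 = 34
  bit 3 = 1: r = r^2 * 4 mod 37 = 34^2 * 4 = 9*4 = 36
  bit 4 = 1: r = r^2 * 4 mod 37 = 36^2 * 4 = 1*4 = 4
  -> s = B^a = 4

Answer: 4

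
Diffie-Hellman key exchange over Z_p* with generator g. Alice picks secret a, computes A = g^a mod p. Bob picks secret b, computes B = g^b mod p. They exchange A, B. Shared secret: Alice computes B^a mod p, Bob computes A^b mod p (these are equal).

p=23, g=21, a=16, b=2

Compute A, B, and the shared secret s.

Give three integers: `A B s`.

A = 21^16 mod 23  (bits of 16 = 10000)
  bit 0 = 1: r = r^2 * 21 mod 23 = 1^2 * 21 = 1*21 = 21
  bit 1 = 0: r = r^2 mod 23 = 21^2 = 4
  bit 2 = 0: r = r^2 mod 23 = 4^2 = 16
  bit 3 = 0: r = r^2 mod 23 = 16^2 = 3
  bit 4 = 0: r = r^2 mod 23 = 3^2 = 9
  -> A = 9
B = 21^2 mod 23  (bits of 2 = 10)
  bit 0 = 1: r = r^2 * 21 mod 23 = 1^2 * 21 = 1*21 = 21
  bit 1 = 0: r = r^2 mod 23 = 21^2 = 4
  -> B = 4
s = B^a = 4^16 mod 23  (bits of 16 = 10000)
  bit 0 = 1: r = r^2 * 4 mod 23 = 1^2 * 4 = 1*4 = 4
  bit 1 = 0: r = r^2 mod 23 = 4^2 = 16
  bit 2 = 0: r = r^2 mod 23 = 16^2 = 3
  bit 3 = 0: r = r^2 mod 23 = 3^2 = 9
  bit 4 = 0: r = r^2 mod 23 = 9^2 = 12
  -> s = B^a = 12

Answer: 9 4 12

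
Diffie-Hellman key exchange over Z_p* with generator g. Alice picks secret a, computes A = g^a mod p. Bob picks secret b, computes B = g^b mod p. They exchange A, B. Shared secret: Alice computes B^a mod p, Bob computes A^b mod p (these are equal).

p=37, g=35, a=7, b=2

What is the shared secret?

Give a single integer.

Answer: 30

Derivation:
A = 35^7 mod 37  (bits of 7 = 111)
  bit 0 = 1: r = r^2 * 35 mod 37 = 1^2 * 35 = 1*35 = 35
  bit 1 = 1: r = r^2 * 35 mod 37 = 35^2 * 35 = 4*35 = 29
  bit 2 = 1: r = r^2 * 35 mod 37 = 29^2 * 35 = 27*35 = 20
  -> A = 20
B = 35^2 mod 37  (bits of 2 = 10)
  bit 0 = 1: r = r^2 * 35 mod 37 = 1^2 * 35 = 1*35 = 35
  bit 1 = 0: r = r^2 mod 37 = 35^2 = 4
  -> B = 4
s = B^a = 4^7 mod 37  (bits of 7 = 111)
  bit 0 = 1: r = r^2 * 4 mod 37 = 1^2 * 4 = 1*4 = 4
  bit 1 = 1: r = r^2 * 4 mod 37 = 4^2 * 4 = 16*4 = 27
  bit 2 = 1: r = r^2 * 4 mod 37 = 27^2 * 4 = 26*4 = 30
  -> s = B^a = 30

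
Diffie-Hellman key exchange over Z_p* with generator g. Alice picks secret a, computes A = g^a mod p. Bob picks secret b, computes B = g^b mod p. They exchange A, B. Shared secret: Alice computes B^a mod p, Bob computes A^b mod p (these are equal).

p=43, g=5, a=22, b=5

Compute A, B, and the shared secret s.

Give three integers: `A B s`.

A = 5^22 mod 43  (bits of 22 = 10110)
  bit 0 = 1: r = r^2 * 5 mod 43 = 1^2 * 5 = 1*5 = 5
  bit 1 = 0: r = r^2 mod 43 = 5^2 = 25
  bit 2 = 1: r = r^2 * 5 mod 43 = 25^2 * 5 = 23*5 = 29
  bit 3 = 1: r = r^2 * 5 mod 43 = 29^2 * 5 = 24*5 = 34
  bit 4 = 0: r = r^2 mod 43 = 34^2 = 38
  -> A = 38
B = 5^5 mod 43  (bits of 5 = 101)
  bit 0 = 1: r = r^2 * 5 mod 43 = 1^2 * 5 = 1*5 = 5
  bit 1 = 0: r = r^2 mod 43 = 5^2 = 25
  bit 2 = 1: r = r^2 * 5 mod 43 = 25^2 * 5 = 23*5 = 29
  -> B = 29
s = B^a = 29^22 mod 43  (bits of 22 = 10110)
  bit 0 = 1: r = r^2 * 29 mod 43 = 1^2 * 29 = 1*29 = 29
  bit 1 = 0: r = r^2 mod 43 = 29^2 = 24
  bit 2 = 1: r = r^2 * 29 mod 43 = 24^2 * 29 = 17*29 = 20
  bit 3 = 1: r = r^2 * 29 mod 43 = 20^2 * 29 = 13*29 = 33
  bit 4 = 0: r = r^2 mod 43 = 33^2 = 14
  -> s = B^a = 14

Answer: 38 29 14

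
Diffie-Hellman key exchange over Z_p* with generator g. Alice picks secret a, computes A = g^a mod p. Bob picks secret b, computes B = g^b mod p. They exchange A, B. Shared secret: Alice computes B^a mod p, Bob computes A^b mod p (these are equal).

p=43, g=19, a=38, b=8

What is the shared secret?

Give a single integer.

Answer: 40

Derivation:
A = 19^38 mod 43  (bits of 38 = 100110)
  bit 0 = 1: r = r^2 * 19 mod 43 = 1^2 * 19 = 1*19 = 19
  bit 1 = 0: r = r^2 mod 43 = 19^2 = 17
  bit 2 = 0: r = r^2 mod 43 = 17^2 = 31
  bit 3 = 1: r = r^2 * 19 mod 43 = 31^2 * 19 = 15*19 = 27
  bit 4 = 1: r = r^2 * 19 mod 43 = 27^2 * 19 = 41*19 = 5
  bit 5 = 0: r = r^2 mod 43 = 5^2 = 25
  -> A = 25
B = 19^8 mod 43  (bits of 8 = 1000)
  bit 0 = 1: r = r^2 * 19 mod 43 = 1^2 * 19 = 1*19 = 19
  bit 1 = 0: r = r^2 mod 43 = 19^2 = 17
  bit 2 = 0: r = r^2 mod 43 = 17^2 = 31
  bit 3 = 0: r = r^2 mod 43 = 31^2 = 15
  -> B = 15
s = B^a = 15^38 mod 43  (bits of 38 = 100110)
  bit 0 = 1: r = r^2 * 15 mod 43 = 1^2 * 15 = 1*15 = 15
  bit 1 = 0: r = r^2 mod 43 = 15^2 = 10
  bit 2 = 0: r = r^2 mod 43 = 10^2 = 14
  bit 3 = 1: r = r^2 * 15 mod 43 = 14^2 * 15 = 24*15 = 16
  bit 4 = 1: r = r^2 * 15 mod 43 = 16^2 * 15 = 41*15 = 13
  bit 5 = 0: r = r^2 mod 43 = 13^2 = 40
  -> s = B^a = 40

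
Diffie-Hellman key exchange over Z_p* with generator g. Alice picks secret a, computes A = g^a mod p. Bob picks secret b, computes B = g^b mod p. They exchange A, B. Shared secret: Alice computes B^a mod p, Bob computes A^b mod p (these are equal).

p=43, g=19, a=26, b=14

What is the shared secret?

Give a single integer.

A = 19^26 mod 43  (bits of 26 = 11010)
  bit 0 = 1: r = r^2 * 19 mod 43 = 1^2 * 19 = 1*19 = 19
  bit 1 = 1: r = r^2 * 19 mod 43 = 19^2 * 19 = 17*19 = 22
  bit 2 = 0: r = r^2 mod 43 = 22^2 = 11
  bit 3 = 1: r = r^2 * 19 mod 43 = 11^2 * 19 = 35*19 = 20
  bit 4 = 0: r = r^2 mod 43 = 20^2 = 13
  -> A = 13
B = 19^14 mod 43  (bits of 14 = 1110)
  bit 0 = 1: r = r^2 * 19 mod 43 = 1^2 * 19 = 1*19 = 19
  bit 1 = 1: r = r^2 * 19 mod 43 = 19^2 * 19 = 17*19 = 22
  bit 2 = 1: r = r^2 * 19 mod 43 = 22^2 * 19 = 11*19 = 37
  bit 3 = 0: r = r^2 mod 43 = 37^2 = 36
  -> B = 36
s = B^a = 36^26 mod 43  (bits of 26 = 11010)
  bit 0 = 1: r = r^2 * 36 mod 43 = 1^2 * 36 = 1*36 = 36
  bit 1 = 1: r = r^2 * 36 mod 43 = 36^2 * 36 = 6*36 = 1
  bit 2 = 0: r = r^2 mod 43 = 1^2 = 1
  bit 3 = 1: r = r^2 * 36 mod 43 = 1^2 * 36 = 1*36 = 36
  bit 4 = 0: r = r^2 mod 43 = 36^2 = 6
  -> s = B^a = 6

Answer: 6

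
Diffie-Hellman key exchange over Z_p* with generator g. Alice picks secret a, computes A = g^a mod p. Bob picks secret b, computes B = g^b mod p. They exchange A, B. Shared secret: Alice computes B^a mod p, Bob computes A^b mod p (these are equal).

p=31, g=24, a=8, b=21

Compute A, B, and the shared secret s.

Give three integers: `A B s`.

A = 24^8 mod 31  (bits of 8 = 1000)
  bit 0 = 1: r = r^2 * 24 mod 31 = 1^2 * 24 = 1*24 = 24
  bit 1 = 0: r = r^2 mod 31 = 24^2 = 18
  bit 2 = 0: r = r^2 mod 31 = 18^2 = 14
  bit 3 = 0: r = r^2 mod 31 = 14^2 = 10
  -> A = 10
B = 24^21 mod 31  (bits of 21 = 10101)
  bit 0 = 1: r = r^2 * 24 mod 31 = 1^2 * 24 = 1*24 = 24
  bit 1 = 0: r = r^2 mod 31 = 24^2 = 18
  bit 2 = 1: r = r^2 * 24 mod 31 = 18^2 * 24 = 14*24 = 26
  bit 3 = 0: r = r^2 mod 31 = 26^2 = 25
  bit 4 = 1: r = r^2 * 24 mod 31 = 25^2 * 24 = 5*24 = 27
  -> B = 27
s = B^a = 27^8 mod 31  (bits of 8 = 1000)
  bit 0 = 1: r = r^2 * 27 mod 31 = 1^2 * 27 = 1*27 = 27
  bit 1 = 0: r = r^2 mod 31 = 27^2 = 16
  bit 2 = 0: r = r^2 mod 31 = 16^2 = 8
  bit 3 = 0: r = r^2 mod 31 = 8^2 = 2
  -> s = B^a = 2

Answer: 10 27 2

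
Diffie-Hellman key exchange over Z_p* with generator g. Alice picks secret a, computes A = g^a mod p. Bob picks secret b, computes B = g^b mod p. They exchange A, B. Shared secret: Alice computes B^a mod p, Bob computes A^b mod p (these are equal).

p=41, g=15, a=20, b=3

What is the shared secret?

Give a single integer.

A = 15^20 mod 41  (bits of 20 = 10100)
  bit 0 = 1: r = r^2 * 15 mod 41 = 1^2 * 15 = 1*15 = 15
  bit 1 = 0: r = r^2 mod 41 = 15^2 = 20
  bit 2 = 1: r = r^2 * 15 mod 41 = 20^2 * 15 = 31*15 = 14
  bit 3 = 0: r = r^2 mod 41 = 14^2 = 32
  bit 4 = 0: r = r^2 mod 41 = 32^2 = 40
  -> A = 40
B = 15^3 mod 41  (bits of 3 = 11)
  bit 0 = 1: r = r^2 * 15 mod 41 = 1^2 * 15 = 1*15 = 15
  bit 1 = 1: r = r^2 * 15 mod 41 = 15^2 * 15 = 20*15 = 13
  -> B = 13
s = B^a = 13^20 mod 41  (bits of 20 = 10100)
  bit 0 = 1: r = r^2 * 13 mod 41 = 1^2 * 13 = 1*13 = 13
  bit 1 = 0: r = r^2 mod 41 = 13^2 = 5
  bit 2 = 1: r = r^2 * 13 mod 41 = 5^2 * 13 = 25*13 = 38
  bit 3 = 0: r = r^2 mod 41 = 38^2 = 9
  bit 4 = 0: r = r^2 mod 41 = 9^2 = 40
  -> s = B^a = 40

Answer: 40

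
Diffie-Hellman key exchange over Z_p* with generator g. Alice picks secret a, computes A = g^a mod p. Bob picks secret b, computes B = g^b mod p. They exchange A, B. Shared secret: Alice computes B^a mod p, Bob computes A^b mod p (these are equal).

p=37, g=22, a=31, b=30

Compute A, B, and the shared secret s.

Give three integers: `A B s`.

A = 22^31 mod 37  (bits of 31 = 11111)
  bit 0 = 1: r = r^2 * 22 mod 37 = 1^2 * 22 = 1*22 = 22
  bit 1 = 1: r = r^2 * 22 mod 37 = 22^2 * 22 = 3*22 = 29
  bit 2 = 1: r = r^2 * 22 mod 37 = 29^2 * 22 = 27*22 = 2
  bit 3 = 1: r = r^2 * 22 mod 37 = 2^2 * 22 = 4*22 = 14
  bit 4 = 1: r = r^2 * 22 mod 37 = 14^2 * 22 = 11*22 = 20
  -> A = 20
B = 22^30 mod 37  (bits of 30 = 11110)
  bit 0 = 1: r = r^2 * 22 mod 37 = 1^2 * 22 = 1*22 = 22
  bit 1 = 1: r = r^2 * 22 mod 37 = 22^2 * 22 = 3*22 = 29
  bit 2 = 1: r = r^2 * 22 mod 37 = 29^2 * 22 = 27*22 = 2
  bit 3 = 1: r = r^2 * 22 mod 37 = 2^2 * 22 = 4*22 = 14
  bit 4 = 0: r = r^2 mod 37 = 14^2 = 11
  -> B = 11
s = B^a = 11^31 mod 37  (bits of 31 = 11111)
  bit 0 = 1: r = r^2 * 11 mod 37 = 1^2 * 11 = 1*11 = 11
  bit 1 = 1: r = r^2 * 11 mod 37 = 11^2 * 11 = 10*11 = 36
  bit 2 = 1: r = r^2 * 11 mod 37 = 36^2 * 11 = 1*11 = 11
  bit 3 = 1: r = r^2 * 11 mod 37 = 11^2 * 11 = 10*11 = 36
  bit 4 = 1: r = r^2 * 11 mod 37 = 36^2 * 11 = 1*11 = 11
  -> s = B^a = 11

Answer: 20 11 11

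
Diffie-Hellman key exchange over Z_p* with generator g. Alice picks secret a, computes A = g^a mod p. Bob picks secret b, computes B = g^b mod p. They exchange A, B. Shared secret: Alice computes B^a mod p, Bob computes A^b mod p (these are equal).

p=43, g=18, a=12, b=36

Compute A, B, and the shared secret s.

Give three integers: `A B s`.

Answer: 4 21 4

Derivation:
A = 18^12 mod 43  (bits of 12 = 1100)
  bit 0 = 1: r = r^2 * 18 mod 43 = 1^2 * 18 = 1*18 = 18
  bit 1 = 1: r = r^2 * 18 mod 43 = 18^2 * 18 = 23*18 = 27
  bit 2 = 0: r = r^2 mod 43 = 27^2 = 41
  bit 3 = 0: r = r^2 mod 43 = 41^2 = 4
  -> A = 4
B = 18^36 mod 43  (bits of 36 = 100100)
  bit 0 = 1: r = r^2 * 18 mod 43 = 1^2 * 18 = 1*18 = 18
  bit 1 = 0: r = r^2 mod 43 = 18^2 = 23
  bit 2 = 0: r = r^2 mod 43 = 23^2 = 13
  bit 3 = 1: r = r^2 * 18 mod 43 = 13^2 * 18 = 40*18 = 32
  bit 4 = 0: r = r^2 mod 43 = 32^2 = 35
  bit 5 = 0: r = r^2 mod 43 = 35^2 = 21
  -> B = 21
s = B^a = 21^12 mod 43  (bits of 12 = 1100)
  bit 0 = 1: r = r^2 * 21 mod 43 = 1^2 * 21 = 1*21 = 21
  bit 1 = 1: r = r^2 * 21 mod 43 = 21^2 * 21 = 11*21 = 16
  bit 2 = 0: r = r^2 mod 43 = 16^2 = 41
  bit 3 = 0: r = r^2 mod 43 = 41^2 = 4
  -> s = B^a = 4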